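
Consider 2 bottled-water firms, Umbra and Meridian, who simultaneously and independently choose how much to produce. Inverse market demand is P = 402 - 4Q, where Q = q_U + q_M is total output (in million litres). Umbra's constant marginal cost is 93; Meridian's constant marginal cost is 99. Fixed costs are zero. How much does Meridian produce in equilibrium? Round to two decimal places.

24.75

Umbra's profit: π_U = (402 - 4Q)q_U - (93q_U). Setting ∂π_U/∂q_U = 0: 309 - 8q_U - 4(q_M) = 0.
Meridian's profit: π_M = (402 - 4Q)q_M - (99q_M). Setting ∂π_M/∂q_M = 0: 303 - 8q_M - 4(q_U) = 0.
Best responses: q_U = (309 - 4q_M)/8, q_M = (303 - 4q_U)/8.
Substituting one into the other gives q_U = 105/4 and q_M = 99/4.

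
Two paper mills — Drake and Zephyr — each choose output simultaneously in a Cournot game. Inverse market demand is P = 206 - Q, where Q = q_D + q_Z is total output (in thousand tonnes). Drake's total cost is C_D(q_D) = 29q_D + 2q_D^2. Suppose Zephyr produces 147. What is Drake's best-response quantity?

5

With the rival's output fixed at 147, Drake's profit is π_D = (206 - 147 - q_D)q_D - (29q_D + 2q_D²) = (59 - q_D)q_D - (29q_D + 2q_D²).
∂π_D/∂q_D = 30 - 6q_D = 0, so q_D = 5.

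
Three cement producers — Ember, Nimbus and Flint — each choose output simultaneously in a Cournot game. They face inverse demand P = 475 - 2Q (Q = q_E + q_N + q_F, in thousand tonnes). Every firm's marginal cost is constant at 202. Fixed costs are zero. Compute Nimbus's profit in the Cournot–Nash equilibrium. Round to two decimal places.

2329.03

A representative firm's profit is π_i = q_i(475 - 2Q) - 202q_i.
First-order condition (treating rivals' output as given): 273 - 4q_i - 2·Σ_{j≠i} q_j = 0.
By symmetry each firm produces the same amount; substituting Σ_{j≠i} q_j = 2q_i yields q_i = 273/8.
Price P = 475 - 2·(819/8) = 1081/4.
Nimbus's profit: (1081/4 - 202)·(273/8) = 2329.0313.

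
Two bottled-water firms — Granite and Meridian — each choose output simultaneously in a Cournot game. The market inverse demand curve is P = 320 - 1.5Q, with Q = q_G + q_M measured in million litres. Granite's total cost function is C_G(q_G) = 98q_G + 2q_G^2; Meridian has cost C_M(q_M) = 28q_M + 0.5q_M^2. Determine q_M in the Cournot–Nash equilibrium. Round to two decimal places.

Granite's profit: π_G = (320 - 1.5Q)q_G - (98q_G + 2q_G²). Setting ∂π_G/∂q_G = 0: 222 - 7q_G - (3/2)(q_M) = 0.
Meridian's profit: π_M = (320 - 1.5Q)q_M - (28q_M + (1/2)q_M²). Setting ∂π_M/∂q_M = 0: 292 - 4q_M - (3/2)(q_G) = 0.
So q_G = (222 - (3/2)q_M)/7 and q_M = (292 - (3/2)q_G)/4.
Substituting one into the other gives q_G = 1800/103 and q_M = 66.4466.

66.45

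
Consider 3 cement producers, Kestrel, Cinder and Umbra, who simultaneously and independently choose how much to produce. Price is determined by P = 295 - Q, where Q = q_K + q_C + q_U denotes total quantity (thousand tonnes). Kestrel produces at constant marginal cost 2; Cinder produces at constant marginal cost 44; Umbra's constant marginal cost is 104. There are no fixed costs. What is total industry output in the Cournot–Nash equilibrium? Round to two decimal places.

183.75

Kestrel's profit: π_K = (295 - Q)q_K - (2q_K). Setting ∂π_K/∂q_K = 0: 293 - 2q_K - (q_C + q_U) = 0.
Cinder's first-order condition: 251 - 2q_C - (q_K + q_U) = 0.
Umbra's profit: π_U = (295 - Q)q_U - (104q_U). Setting ∂π_U/∂q_U = 0: 191 - 2q_U - (q_K + q_C) = 0.
Adding the 3 conditions: 735 − 2Q − 2Q = 0, i.e. Q = 735/4.
Back-substituting: q_K = (293 − 735/4) = 437/4, q_C = (251 − 735/4) = 269/4, q_U = (191 − 735/4) = 29/4.
Total output Q = 437/4 + 269/4 + 29/4 = 735/4.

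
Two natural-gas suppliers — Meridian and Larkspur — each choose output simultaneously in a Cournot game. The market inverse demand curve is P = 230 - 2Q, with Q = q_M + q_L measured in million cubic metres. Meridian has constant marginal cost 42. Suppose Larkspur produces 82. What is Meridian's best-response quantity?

6

With the rival's output fixed at 82, Meridian's profit is π_M = (230 - 2·82 - 2q_M)q_M - (42q_M) = (66 - 2q_M)q_M - (42q_M).
∂π_M/∂q_M = 24 - 4q_M = 0, so q_M = 6.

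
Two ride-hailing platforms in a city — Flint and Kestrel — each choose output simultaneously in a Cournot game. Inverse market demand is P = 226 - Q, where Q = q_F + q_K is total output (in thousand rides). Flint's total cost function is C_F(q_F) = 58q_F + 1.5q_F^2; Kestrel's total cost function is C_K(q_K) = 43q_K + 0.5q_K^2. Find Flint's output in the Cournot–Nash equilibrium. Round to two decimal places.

Flint's profit: π_F = (226 - Q)q_F - (58q_F + (3/2)q_F²). Setting ∂π_F/∂q_F = 0: 168 - 5q_F - (q_K) = 0.
Kestrel's first-order condition: 183 - 3q_K - (q_F) = 0.
So q_F = (168 - q_K)/5 and q_K = (183 - q_F)/3.
Substituting one into the other gives q_F = 321/14 and q_K = 747/14.

22.93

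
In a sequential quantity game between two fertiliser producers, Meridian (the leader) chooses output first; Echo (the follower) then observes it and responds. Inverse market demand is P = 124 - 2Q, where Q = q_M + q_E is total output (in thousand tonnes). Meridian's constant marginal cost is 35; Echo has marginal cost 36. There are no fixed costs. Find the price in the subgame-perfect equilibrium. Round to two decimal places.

Solve by backward induction. Given q_M, the follower Echo maximises π_E = (124 - 2q_M - 2q_E)q_E - 36q_E.
Setting the follower's marginal profit to zero, 88 - 2q_M - 4q_E = 0, i.e. q_E = (88 - 2q_M)/4.
The leader anticipates this reaction. Substituting into P = 124 - 2Q gives P = 80 - q_M, so π_M = (80 - q_M)q_M - 35q_M.
Maximising: ∂π_M/∂q_M = 45 - 2q_M = 0, giving q_M = 45/2.
Then q_E = (88 - 2·(45/2))/4 = 43/4.
Total output Q = 133/4, so price P = 124 - 2·(133/4) = 115/2.

57.50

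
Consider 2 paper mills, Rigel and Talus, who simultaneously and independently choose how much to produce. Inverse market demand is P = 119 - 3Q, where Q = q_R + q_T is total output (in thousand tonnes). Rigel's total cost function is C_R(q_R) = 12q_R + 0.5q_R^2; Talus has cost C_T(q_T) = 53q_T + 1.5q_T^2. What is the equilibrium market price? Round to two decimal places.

68.67

Rigel's profit: π_R = (119 - 3Q)q_R - (12q_R + (1/2)q_R²). Setting ∂π_R/∂q_R = 0: 107 - 7q_R - 3(q_T) = 0.
Talus's profit: π_T = (119 - 3Q)q_T - (53q_T + (3/2)q_T²). Setting ∂π_T/∂q_T = 0: 66 - 9q_T - 3(q_R) = 0.
Best responses: q_R = (107 - 3q_T)/7, q_T = (66 - 3q_R)/9.
Solving the pair: q_R = 85/6, q_T = 47/18.
Total output Q = 151/9, so price P = 119 - 3·(151/9) = 206/3.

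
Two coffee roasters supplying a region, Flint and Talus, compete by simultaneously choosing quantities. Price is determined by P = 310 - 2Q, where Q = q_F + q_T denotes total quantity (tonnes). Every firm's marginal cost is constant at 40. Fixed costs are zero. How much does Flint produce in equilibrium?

45

A representative firm's profit is π_i = q_i(310 - 2Q) - 40q_i.
First-order condition (treating rivals' output as given): 270 - 4q_i - 2q_j = 0.
With identical firms every q_j equals q_i, so q_j = q_i and 270 = 6q_i, giving q_i = 45.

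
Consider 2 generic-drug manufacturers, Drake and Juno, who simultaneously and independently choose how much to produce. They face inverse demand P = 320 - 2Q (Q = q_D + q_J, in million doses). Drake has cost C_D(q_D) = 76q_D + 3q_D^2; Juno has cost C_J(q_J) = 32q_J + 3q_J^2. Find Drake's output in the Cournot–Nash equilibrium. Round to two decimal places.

19.42

Drake's profit: π_D = (320 - 2Q)q_D - (76q_D + 3q_D²). Setting ∂π_D/∂q_D = 0: 244 - 10q_D - 2(q_J) = 0.
Juno's profit: π_J = (320 - 2Q)q_J - (32q_J + 3q_J²). Setting ∂π_J/∂q_J = 0: 288 - 10q_J - 2(q_D) = 0.
Best responses: q_D = (244 - 2q_J)/10, q_J = (288 - 2q_D)/10.
Substituting one into the other gives q_D = 233/12 and q_J = 299/12.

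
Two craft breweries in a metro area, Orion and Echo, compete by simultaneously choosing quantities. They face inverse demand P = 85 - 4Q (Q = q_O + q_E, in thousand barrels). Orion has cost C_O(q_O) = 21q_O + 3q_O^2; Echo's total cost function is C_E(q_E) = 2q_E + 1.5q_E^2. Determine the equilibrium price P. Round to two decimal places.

Orion's profit: π_O = (85 - 4Q)q_O - (21q_O + 3q_O²). Setting ∂π_O/∂q_O = 0: 64 - 14q_O - 4(q_E) = 0.
Echo's first-order condition: 83 - 11q_E - 4(q_O) = 0.
Best responses: q_O = (64 - 4q_E)/14, q_E = (83 - 4q_O)/11.
Substituting one into the other gives q_O = 62/23 and q_E = 151/23.
Total output Q = 213/23, so price P = 85 - 4·(213/23) = 1103/23.

47.96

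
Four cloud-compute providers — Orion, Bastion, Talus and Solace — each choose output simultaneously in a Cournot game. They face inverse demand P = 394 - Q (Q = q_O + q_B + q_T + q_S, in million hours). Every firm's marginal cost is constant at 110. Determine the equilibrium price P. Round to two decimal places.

A representative firm's profit is π_i = q_i(394 - Q) - 110q_i.
First-order condition (treating rivals' output as given): 284 - 2q_i - Σ_{j≠i} q_j = 0.
By symmetry each firm produces the same amount; substituting Σ_{j≠i} q_j = 3q_i yields q_i = 284/5.
Total output Q = 1136/5, so price P = 394 - 1136/5 = 834/5.

166.80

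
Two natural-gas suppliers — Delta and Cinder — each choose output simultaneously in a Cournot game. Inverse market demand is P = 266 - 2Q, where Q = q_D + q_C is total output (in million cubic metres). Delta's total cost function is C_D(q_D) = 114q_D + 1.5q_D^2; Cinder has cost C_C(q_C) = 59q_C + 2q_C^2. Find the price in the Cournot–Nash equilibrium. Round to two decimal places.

191.12

Delta's profit: π_D = (266 - 2Q)q_D - (114q_D + (3/2)q_D²). Setting ∂π_D/∂q_D = 0: 152 - 7q_D - 2(q_C) = 0.
Cinder's first-order condition: 207 - 8q_C - 2(q_D) = 0.
Best responses: q_D = (152 - 2q_C)/7, q_C = (207 - 2q_D)/8.
Substituting one into the other gives q_D = 401/26 and q_C = 1145/52.
Total output Q = 1947/52, so price P = 266 - 2·(1947/52) = 191.1154.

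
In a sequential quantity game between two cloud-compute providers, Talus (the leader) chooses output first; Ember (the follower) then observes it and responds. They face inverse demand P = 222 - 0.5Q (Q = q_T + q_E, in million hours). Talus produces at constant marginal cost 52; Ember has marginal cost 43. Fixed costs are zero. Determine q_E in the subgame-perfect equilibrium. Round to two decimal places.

Solve by backward induction. Given q_T, the follower Ember maximises π_E = (222 - (1/2)q_T - (1/2)q_E)q_E - 43q_E.
Follower FOC: 179 - (1/2)q_T - q_E = 0, so q_E(q_T) = (179 - (1/2)q_T).
Talus substitutes q_E(q_T) into its own profit: π_T = q_T(222 - (1/2)q_T - (179 - (1/2)q_T)/2) - 52q_T = (265/2 - (1/4)q_T)q_T - 52q_T.
Maximising: ∂π_T/∂q_T = 161/2 - (1/2)q_T = 0, giving q_T = 161.
Then q_E = (179 - (1/2)·161) = 197/2.

98.50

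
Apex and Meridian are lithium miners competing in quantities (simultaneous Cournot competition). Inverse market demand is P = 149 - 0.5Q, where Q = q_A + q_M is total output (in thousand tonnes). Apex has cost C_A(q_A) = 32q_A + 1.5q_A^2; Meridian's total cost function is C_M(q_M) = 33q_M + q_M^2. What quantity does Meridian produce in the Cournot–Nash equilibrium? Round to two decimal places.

34.51

Apex's profit: π_A = (149 - 0.5Q)q_A - (32q_A + (3/2)q_A²). Setting ∂π_A/∂q_A = 0: 117 - 4q_A - (1/2)(q_M) = 0.
Meridian's profit: π_M = (149 - 0.5Q)q_M - (33q_M + q_M²). Setting ∂π_M/∂q_M = 0: 116 - 3q_M - (1/2)(q_A) = 0.
Rearranging gives the reaction functions q_A = (117 - (1/2)q_M)/4 and q_M = (116 - (1/2)q_A)/3.
Substituting one into the other gives q_A = 1172/47 and q_M = 1622/47.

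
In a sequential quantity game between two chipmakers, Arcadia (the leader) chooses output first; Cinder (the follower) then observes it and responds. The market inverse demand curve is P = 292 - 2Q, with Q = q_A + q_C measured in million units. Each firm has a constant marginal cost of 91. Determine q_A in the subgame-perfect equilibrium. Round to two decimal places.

The follower Cinder best-responds to any q_A: π_C = (292 - 2Q)q_C - 91q_C.
Follower FOC: 201 - 2q_A - 4q_C = 0, so q_C(q_A) = (201 - 2q_A)/4.
The leader anticipates this reaction. Substituting into P = 292 - 2Q gives P = 383/2 - q_A, so π_A = (383/2 - q_A)q_A - 91q_A.
Leader FOC: 201/2 - 2q_A = 0, so q_A = 201/4.
Then q_C = (201 - 2·(201/4))/4 = 201/8.

50.25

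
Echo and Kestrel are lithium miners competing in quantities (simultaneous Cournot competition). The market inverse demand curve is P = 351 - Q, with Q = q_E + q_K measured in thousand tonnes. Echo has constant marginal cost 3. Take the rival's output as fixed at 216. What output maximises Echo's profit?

With the rival's output fixed at 216, Echo's profit is π_E = (351 - 216 - q_E)q_E - (3q_E) = (135 - q_E)q_E - (3q_E).
∂π_E/∂q_E = 132 - 2q_E = 0, so q_E = 66.

66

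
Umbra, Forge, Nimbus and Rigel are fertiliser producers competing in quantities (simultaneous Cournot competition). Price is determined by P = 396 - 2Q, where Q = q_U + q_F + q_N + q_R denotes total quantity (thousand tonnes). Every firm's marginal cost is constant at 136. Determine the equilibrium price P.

188

A representative firm's profit is π_i = q_i(396 - 2Q) - 136q_i.
First-order condition (treating rivals' output as given): 260 - 4q_i - 2·Σ_{j≠i} q_j = 0.
With identical firms every q_j equals q_i, so Σ_{j≠i} q_j = 3q_i and 260 = 10q_i, giving q_i = 26.
Total output Q = 104, so price P = 396 - 2·104 = 188.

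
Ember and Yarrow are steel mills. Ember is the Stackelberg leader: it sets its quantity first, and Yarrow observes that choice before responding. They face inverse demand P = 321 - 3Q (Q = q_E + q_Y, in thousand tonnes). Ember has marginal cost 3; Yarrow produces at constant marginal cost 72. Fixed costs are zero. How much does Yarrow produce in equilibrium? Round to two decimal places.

The follower Yarrow best-responds to any q_E: π_Y = (321 - 3Q)q_Y - 72q_Y.
Setting the follower's marginal profit to zero, 249 - 3q_E - 6q_Y = 0, i.e. q_Y = (249 - 3q_E)/6.
Ember substitutes q_Y(q_E) into its own profit: π_E = q_E(321 - 3q_E - (249 - 3q_E)/2) - 3q_E = (393/2 - (3/2)q_E)q_E - 3q_E.
The leader's first-order condition 387/2 - 3q_E = 0 yields q_E = 129/2.
Then q_Y = (249 - 3·(129/2))/6 = 37/4.

9.25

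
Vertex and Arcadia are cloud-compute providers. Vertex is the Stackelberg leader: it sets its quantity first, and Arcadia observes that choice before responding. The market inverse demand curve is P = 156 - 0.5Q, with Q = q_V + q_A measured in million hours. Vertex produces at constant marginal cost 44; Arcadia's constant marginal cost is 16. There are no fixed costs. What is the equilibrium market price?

The follower Arcadia best-responds to any q_V: π_A = (156 - 0.5Q)q_A - 16q_A.
Setting the follower's marginal profit to zero, 140 - (1/2)q_V - q_A = 0, i.e. q_A = (140 - (1/2)q_V).
The leader anticipates this reaction. Substituting into P = 156 - 0.5Q gives P = 86 - (1/4)q_V, so π_V = (86 - (1/4)q_V)q_V - 44q_V.
The leader's first-order condition 42 - (1/2)q_V = 0 yields q_V = 84.
Then q_A = (140 - (1/2)·84) = 98.
Total output Q = 182, so price P = 156 - (1/2)·182 = 65.

65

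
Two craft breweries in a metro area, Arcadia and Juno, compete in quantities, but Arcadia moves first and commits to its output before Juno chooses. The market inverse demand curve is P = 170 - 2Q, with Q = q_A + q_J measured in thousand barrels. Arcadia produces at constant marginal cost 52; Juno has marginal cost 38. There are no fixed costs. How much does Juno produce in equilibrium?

20

The follower Juno best-responds to any q_A: π_J = (170 - 2Q)q_J - 38q_J.
∂π_J/∂q_J = 132 - 2q_A - 4q_J = 0 gives the reaction function q_J = (132 - 2q_A)/4.
Arcadia substitutes q_J(q_A) into its own profit: π_A = q_A(170 - 2q_A - (132 - 2q_A)/2) - 52q_A = (104 - q_A)q_A - 52q_A.
The leader's first-order condition 52 - 2q_A = 0 yields q_A = 26.
Then q_J = (132 - 2·26)/4 = 20.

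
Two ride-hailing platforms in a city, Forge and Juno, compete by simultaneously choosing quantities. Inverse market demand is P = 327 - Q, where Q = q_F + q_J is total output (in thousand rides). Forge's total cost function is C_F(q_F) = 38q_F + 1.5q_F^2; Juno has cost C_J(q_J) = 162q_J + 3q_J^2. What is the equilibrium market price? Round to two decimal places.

Forge's profit: π_F = (327 - Q)q_F - (38q_F + (3/2)q_F²). Setting ∂π_F/∂q_F = 0: 289 - 5q_F - (q_J) = 0.
Juno's first-order condition: 165 - 8q_J - (q_F) = 0.
Rearranging gives the reaction functions q_F = (289 - q_J)/5 and q_J = (165 - q_F)/8.
Solving the pair: q_F = 55.0513, q_J = 536/39.
Total output Q = 68.7949, so price P = 327 - 68.7949 = 258.2051.

258.21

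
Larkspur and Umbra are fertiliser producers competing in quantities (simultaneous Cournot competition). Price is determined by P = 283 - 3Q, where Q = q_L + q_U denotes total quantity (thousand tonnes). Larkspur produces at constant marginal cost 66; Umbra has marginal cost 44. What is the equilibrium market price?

131

Larkspur's profit: π_L = (283 - 3Q)q_L - (66q_L). Setting ∂π_L/∂q_L = 0: 217 - 6q_L - 3(q_U) = 0.
Umbra's first-order condition: 239 - 6q_U - 3(q_L) = 0.
Best responses: q_L = (217 - 3q_U)/6, q_U = (239 - 3q_L)/6.
Substituting one into the other gives q_L = 65/3 and q_U = 29.
Total output Q = 152/3, so price P = 283 - 3·(152/3) = 131.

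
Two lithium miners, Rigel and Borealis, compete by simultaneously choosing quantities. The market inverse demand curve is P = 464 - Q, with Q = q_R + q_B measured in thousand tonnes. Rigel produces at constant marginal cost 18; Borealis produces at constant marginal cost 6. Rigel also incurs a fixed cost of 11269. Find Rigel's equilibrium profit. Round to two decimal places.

Rigel's profit: π_R = (464 - Q)q_R - (18q_R). Setting ∂π_R/∂q_R = 0: 446 - 2q_R - (q_B) = 0.
Borealis's profit: π_B = (464 - Q)q_B - (6q_B). Setting ∂π_B/∂q_B = 0: 458 - 2q_B - (q_R) = 0.
Rearranging gives the reaction functions q_R = (446 - q_B)/2 and q_B = (458 - q_R)/2.
Solving the pair: q_R = 434/3, q_B = 470/3.
Price P = 464 - 904/3 = 488/3.
Rigel's profit: (488/3 - 18)·(434/3) - 11269 = 9659.4444.

9659.44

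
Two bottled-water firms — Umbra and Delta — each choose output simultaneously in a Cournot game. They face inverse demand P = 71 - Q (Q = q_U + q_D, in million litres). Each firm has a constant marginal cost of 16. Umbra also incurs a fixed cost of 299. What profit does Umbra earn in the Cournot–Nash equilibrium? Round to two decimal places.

37.11

Each firm earns π_i = (71 - Q)q_i - 16q_i.
Setting ∂π_i/∂q_i = 0 with rivals' quantities fixed: 55 - 2q_i - q_j = 0.
With identical firms every q_j equals q_i, so q_j = q_i and 55 = 3q_i, giving q_i = 55/3.
Price P = 71 - 110/3 = 103/3.
Umbra's profit: (103/3 - 16)·(55/3) - 299 = 334/9.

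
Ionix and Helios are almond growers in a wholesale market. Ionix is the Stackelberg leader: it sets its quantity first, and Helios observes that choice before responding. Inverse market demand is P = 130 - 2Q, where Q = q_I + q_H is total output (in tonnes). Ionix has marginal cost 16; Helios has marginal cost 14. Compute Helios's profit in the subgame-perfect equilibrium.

Solve by backward induction. Given q_I, the follower Helios maximises π_H = (130 - 2q_I - 2q_H)q_H - 14q_H.
∂π_H/∂q_H = 116 - 2q_I - 4q_H = 0 gives the reaction function q_H = (116 - 2q_I)/4.
The leader anticipates this reaction. Substituting into P = 130 - 2Q gives P = 72 - q_I, so π_I = (72 - q_I)q_I - 16q_I.
Leader FOC: 56 - 2q_I = 0, so q_I = 28.
Then q_H = (116 - 2·28)/4 = 15.
Price P = 130 - 2·43 = 44.
Helios's profit: (44 - 14)·15 = 450.

450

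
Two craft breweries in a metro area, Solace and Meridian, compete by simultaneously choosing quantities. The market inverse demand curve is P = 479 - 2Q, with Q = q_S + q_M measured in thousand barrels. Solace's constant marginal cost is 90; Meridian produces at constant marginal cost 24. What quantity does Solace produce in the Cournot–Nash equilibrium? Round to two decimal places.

Solace's profit: π_S = (479 - 2Q)q_S - (90q_S). Setting ∂π_S/∂q_S = 0: 389 - 4q_S - 2(q_M) = 0.
Meridian's first-order condition: 455 - 4q_M - 2(q_S) = 0.
So q_S = (389 - 2q_M)/4 and q_M = (455 - 2q_S)/4.
Solving the pair: q_S = 323/6, q_M = 521/6.

53.83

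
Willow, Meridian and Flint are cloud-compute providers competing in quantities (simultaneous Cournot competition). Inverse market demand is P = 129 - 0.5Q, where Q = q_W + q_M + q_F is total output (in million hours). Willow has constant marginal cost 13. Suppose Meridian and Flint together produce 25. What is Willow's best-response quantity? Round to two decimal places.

103.50

With rivals' combined output fixed at 25, Willow's profit is π_W = (129 - (1/2)·25 - (1/2)q_W)q_W - (13q_W) = (233/2 - (1/2)q_W)q_W - (13q_W).
∂π_W/∂q_W = 207/2 - q_W = 0, so q_W = 207/2.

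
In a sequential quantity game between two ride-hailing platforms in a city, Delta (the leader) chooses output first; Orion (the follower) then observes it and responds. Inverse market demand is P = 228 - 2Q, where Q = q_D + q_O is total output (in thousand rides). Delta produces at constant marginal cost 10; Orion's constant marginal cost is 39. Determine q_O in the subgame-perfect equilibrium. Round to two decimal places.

16.38

Solve by backward induction. Given q_D, the follower Orion maximises π_O = (228 - 2q_D - 2q_O)q_O - 39q_O.
∂π_O/∂q_O = 189 - 2q_D - 4q_O = 0 gives the reaction function q_O = (189 - 2q_D)/4.
Delta substitutes q_O(q_D) into its own profit: π_D = q_D(228 - 2q_D - (189 - 2q_D)/2) - 10q_D = (267/2 - q_D)q_D - 10q_D.
The leader's first-order condition 247/2 - 2q_D = 0 yields q_D = 247/4.
Then q_O = (189 - 2·(247/4))/4 = 131/8.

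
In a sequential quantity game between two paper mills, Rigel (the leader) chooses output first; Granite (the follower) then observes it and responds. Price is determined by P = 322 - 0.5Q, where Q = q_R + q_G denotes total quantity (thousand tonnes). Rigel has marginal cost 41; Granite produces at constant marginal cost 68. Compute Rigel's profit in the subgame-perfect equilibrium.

23716

The follower Granite best-responds to any q_R: π_G = (322 - 0.5Q)q_G - 68q_G.
Setting the follower's marginal profit to zero, 254 - (1/2)q_R - q_G = 0, i.e. q_G = (254 - (1/2)q_R).
The leader anticipates this reaction. Substituting into P = 322 - 0.5Q gives P = 195 - (1/4)q_R, so π_R = (195 - (1/4)q_R)q_R - 41q_R.
Leader FOC: 154 - (1/2)q_R = 0, so q_R = 308.
Then q_G = (254 - (1/2)·308) = 100.
Price P = 322 - (1/2)·408 = 118.
Rigel's profit: (118 - 41)·308 = 23716.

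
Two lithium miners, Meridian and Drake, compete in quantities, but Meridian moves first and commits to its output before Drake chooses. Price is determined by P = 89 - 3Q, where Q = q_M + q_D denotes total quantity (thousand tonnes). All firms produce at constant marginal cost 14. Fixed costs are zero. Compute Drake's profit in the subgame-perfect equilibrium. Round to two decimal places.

The follower Drake best-responds to any q_M: π_D = (89 - 3Q)q_D - 14q_D.
∂π_D/∂q_D = 75 - 3q_M - 6q_D = 0 gives the reaction function q_D = (75 - 3q_M)/6.
The leader anticipates this reaction. Substituting into P = 89 - 3Q gives P = 103/2 - (3/2)q_M, so π_M = (103/2 - (3/2)q_M)q_M - 14q_M.
The leader's first-order condition 75/2 - 3q_M = 0 yields q_M = 25/2.
Then q_D = (75 - 3·(25/2))/6 = 25/4.
Price P = 89 - 3·(75/4) = 131/4.
Drake's profit: (131/4 - 14)·(25/4) = 1875/16.

117.19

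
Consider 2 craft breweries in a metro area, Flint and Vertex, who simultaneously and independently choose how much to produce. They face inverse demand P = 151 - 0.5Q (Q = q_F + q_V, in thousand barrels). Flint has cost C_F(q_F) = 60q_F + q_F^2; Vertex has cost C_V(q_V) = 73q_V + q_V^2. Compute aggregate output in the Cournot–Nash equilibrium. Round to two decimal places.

Flint's profit: π_F = (151 - 0.5Q)q_F - (60q_F + q_F²). Setting ∂π_F/∂q_F = 0: 91 - 3q_F - (1/2)(q_V) = 0.
Vertex's profit: π_V = (151 - 0.5Q)q_V - (73q_V + q_V²). Setting ∂π_V/∂q_V = 0: 78 - 3q_V - (1/2)(q_F) = 0.
Rearranging gives the reaction functions q_F = (91 - (1/2)q_V)/3 and q_V = (78 - (1/2)q_F)/3.
Substituting one into the other gives q_F = 936/35 and q_V = 754/35.
Total output Q = 936/35 + 754/35 = 338/7.

48.29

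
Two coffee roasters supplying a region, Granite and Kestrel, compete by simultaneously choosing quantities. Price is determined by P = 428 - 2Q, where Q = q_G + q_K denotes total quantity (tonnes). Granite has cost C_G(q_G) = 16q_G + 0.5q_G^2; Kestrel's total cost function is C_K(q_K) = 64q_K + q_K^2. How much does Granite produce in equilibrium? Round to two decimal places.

67.08

Granite's profit: π_G = (428 - 2Q)q_G - (16q_G + (1/2)q_G²). Setting ∂π_G/∂q_G = 0: 412 - 5q_G - 2(q_K) = 0.
Kestrel's profit: π_K = (428 - 2Q)q_K - (64q_K + q_K²). Setting ∂π_K/∂q_K = 0: 364 - 6q_K - 2(q_G) = 0.
Best responses: q_G = (412 - 2q_K)/5, q_K = (364 - 2q_G)/6.
Substituting one into the other gives q_G = 872/13 and q_K = 498/13.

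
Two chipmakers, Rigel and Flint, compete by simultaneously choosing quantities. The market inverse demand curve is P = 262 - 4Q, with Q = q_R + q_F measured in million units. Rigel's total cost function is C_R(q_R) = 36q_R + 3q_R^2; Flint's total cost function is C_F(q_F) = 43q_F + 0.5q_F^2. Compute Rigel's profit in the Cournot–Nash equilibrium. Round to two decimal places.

Rigel's profit: π_R = (262 - 4Q)q_R - (36q_R + 3q_R²). Setting ∂π_R/∂q_R = 0: 226 - 14q_R - 4(q_F) = 0.
Flint's profit: π_F = (262 - 4Q)q_F - (43q_F + (1/2)q_F²). Setting ∂π_F/∂q_F = 0: 219 - 9q_F - 4(q_R) = 0.
So q_R = (226 - 4q_F)/14 and q_F = (219 - 4q_R)/9.
Substituting one into the other gives q_R = 579/55 and q_F = 1081/55.
Price P = 262 - 4·(332/11) = 1554/11.
Rigel's profit: (1554/11)·(579/55) - 36·(579/55) - 3(579/55)² = 775.7643.

775.76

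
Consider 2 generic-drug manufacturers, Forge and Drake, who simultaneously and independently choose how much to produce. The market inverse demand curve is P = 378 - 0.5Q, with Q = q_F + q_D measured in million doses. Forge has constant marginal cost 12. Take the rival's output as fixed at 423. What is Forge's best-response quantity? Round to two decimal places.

154.50

With the rival's output fixed at 423, Forge's profit is π_F = (378 - (1/2)·423 - (1/2)q_F)q_F - (12q_F) = (333/2 - (1/2)q_F)q_F - (12q_F).
∂π_F/∂q_F = 309/2 - q_F = 0, so q_F = 309/2.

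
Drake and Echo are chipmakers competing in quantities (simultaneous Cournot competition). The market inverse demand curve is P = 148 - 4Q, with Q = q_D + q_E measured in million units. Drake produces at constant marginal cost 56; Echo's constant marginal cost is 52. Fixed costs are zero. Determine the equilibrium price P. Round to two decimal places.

85.33

Drake's profit: π_D = (148 - 4Q)q_D - (56q_D). Setting ∂π_D/∂q_D = 0: 92 - 8q_D - 4(q_E) = 0.
Echo's first-order condition: 96 - 8q_E - 4(q_D) = 0.
Rearranging gives the reaction functions q_D = (92 - 4q_E)/8 and q_E = (96 - 4q_D)/8.
Solving the pair: q_D = 22/3, q_E = 25/3.
Total output Q = 47/3, so price P = 148 - 4·(47/3) = 256/3.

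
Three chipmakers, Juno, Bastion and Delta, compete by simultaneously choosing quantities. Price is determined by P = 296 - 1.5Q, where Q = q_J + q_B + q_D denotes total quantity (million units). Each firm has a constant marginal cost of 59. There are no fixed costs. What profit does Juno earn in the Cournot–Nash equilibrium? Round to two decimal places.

A representative firm's profit is π_i = q_i(296 - 1.5Q) - 59q_i.
Setting ∂π_i/∂q_i = 0 with rivals' quantities fixed: 237 - 3q_i - (3/2)·Σ_{j≠i} q_j = 0.
By symmetry each firm produces the same amount; substituting Σ_{j≠i} q_j = 2q_i yields q_i = 237/6 = 79/2.
Price P = 296 - (3/2)·(237/2) = 473/4.
Juno's profit: (473/4 - 59)·(79/2) = 2340.3750.

2340.38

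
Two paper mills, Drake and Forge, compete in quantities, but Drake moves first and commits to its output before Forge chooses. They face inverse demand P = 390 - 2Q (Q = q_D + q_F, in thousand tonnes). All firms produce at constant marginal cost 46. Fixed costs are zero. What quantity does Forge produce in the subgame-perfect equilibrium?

43

The follower Forge best-responds to any q_D: π_F = (390 - 2Q)q_F - 46q_F.
∂π_F/∂q_F = 344 - 2q_D - 4q_F = 0 gives the reaction function q_F = (344 - 2q_D)/4.
The leader anticipates this reaction. Substituting into P = 390 - 2Q gives P = 218 - q_D, so π_D = (218 - q_D)q_D - 46q_D.
Maximising: ∂π_D/∂q_D = 172 - 2q_D = 0, giving q_D = 86.
Then q_F = (344 - 2·86)/4 = 43.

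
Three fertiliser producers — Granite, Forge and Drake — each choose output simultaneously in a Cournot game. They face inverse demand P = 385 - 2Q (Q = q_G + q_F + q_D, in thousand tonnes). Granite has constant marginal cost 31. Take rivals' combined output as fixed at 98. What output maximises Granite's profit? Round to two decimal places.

With rivals' combined output fixed at 98, Granite's profit is π_G = (385 - 2·98 - 2q_G)q_G - (31q_G) = (189 - 2q_G)q_G - (31q_G).
∂π_G/∂q_G = 158 - 4q_G = 0, so q_G = 79/2.

39.50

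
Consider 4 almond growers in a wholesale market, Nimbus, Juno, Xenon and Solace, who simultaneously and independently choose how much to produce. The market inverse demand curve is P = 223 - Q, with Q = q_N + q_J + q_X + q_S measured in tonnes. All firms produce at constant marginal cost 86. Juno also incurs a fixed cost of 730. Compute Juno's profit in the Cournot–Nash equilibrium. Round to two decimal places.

A representative firm's profit is π_i = q_i(223 - Q) - 86q_i.
Setting ∂π_i/∂q_i = 0 with rivals' quantities fixed: 137 - 2q_i - Σ_{j≠i} q_j = 0.
By symmetry each firm produces the same amount; substituting Σ_{j≠i} q_j = 3q_i yields q_i = 137/5.
Price P = 223 - 548/5 = 567/5.
Juno's profit: (567/5 - 86)·(137/5) - 730 = 519/25.

20.76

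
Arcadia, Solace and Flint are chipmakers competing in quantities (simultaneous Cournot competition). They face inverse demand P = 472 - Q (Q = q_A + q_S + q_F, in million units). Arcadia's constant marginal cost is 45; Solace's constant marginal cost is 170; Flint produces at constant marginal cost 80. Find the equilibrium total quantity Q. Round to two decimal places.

Arcadia's profit: π_A = (472 - Q)q_A - (45q_A). Setting ∂π_A/∂q_A = 0: 427 - 2q_A - (q_S + q_F) = 0.
Solace's profit: π_S = (472 - Q)q_S - (170q_S). Setting ∂π_S/∂q_S = 0: 302 - 2q_S - (q_A + q_F) = 0.
Flint's first-order condition: 392 - 2q_F - (q_A + q_S) = 0.
Adding the 3 first-order conditions: 1121 − 4Q = 0, so Q = 1121/4.
Back-substituting: q_A = (427 − 1121/4) = 587/4, q_S = (302 − 1121/4) = 87/4, q_F = (392 − 1121/4) = 447/4.
Total output Q = 587/4 + 87/4 + 447/4 = 1121/4.

280.25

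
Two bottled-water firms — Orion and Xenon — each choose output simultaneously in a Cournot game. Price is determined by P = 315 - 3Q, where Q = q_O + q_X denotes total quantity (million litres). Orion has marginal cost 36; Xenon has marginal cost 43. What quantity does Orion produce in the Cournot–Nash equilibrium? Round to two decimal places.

31.78

Orion's profit: π_O = (315 - 3Q)q_O - (36q_O). Setting ∂π_O/∂q_O = 0: 279 - 6q_O - 3(q_X) = 0.
Xenon's profit: π_X = (315 - 3Q)q_X - (43q_X). Setting ∂π_X/∂q_X = 0: 272 - 6q_X - 3(q_O) = 0.
Best responses: q_O = (279 - 3q_X)/6, q_X = (272 - 3q_O)/6.
Substituting one into the other gives q_O = 286/9 and q_X = 265/9.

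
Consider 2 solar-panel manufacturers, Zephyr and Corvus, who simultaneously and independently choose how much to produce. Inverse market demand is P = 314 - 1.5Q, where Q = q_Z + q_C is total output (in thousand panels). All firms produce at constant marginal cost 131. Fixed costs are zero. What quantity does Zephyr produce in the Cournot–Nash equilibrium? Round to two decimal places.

40.67

Each firm earns π_i = (314 - 1.5Q)q_i - 131q_i.
Setting ∂π_i/∂q_i = 0 with rivals' quantities fixed: 183 - 3q_i - (3/2)q_j = 0.
By symmetry each firm produces the same amount; substituting q_j = q_i yields q_i = 183/(9/2) = 122/3.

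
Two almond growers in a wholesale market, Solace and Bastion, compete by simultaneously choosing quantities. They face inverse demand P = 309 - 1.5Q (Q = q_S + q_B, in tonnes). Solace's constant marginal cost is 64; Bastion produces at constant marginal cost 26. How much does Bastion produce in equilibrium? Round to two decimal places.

Solace's profit: π_S = (309 - 1.5Q)q_S - (64q_S). Setting ∂π_S/∂q_S = 0: 245 - 3q_S - (3/2)(q_B) = 0.
Bastion's profit: π_B = (309 - 1.5Q)q_B - (26q_B). Setting ∂π_B/∂q_B = 0: 283 - 3q_B - (3/2)(q_S) = 0.
Rearranging gives the reaction functions q_S = (245 - (3/2)q_B)/3 and q_B = (283 - (3/2)q_S)/3.
Solving the pair: q_S = 46, q_B = 214/3.

71.33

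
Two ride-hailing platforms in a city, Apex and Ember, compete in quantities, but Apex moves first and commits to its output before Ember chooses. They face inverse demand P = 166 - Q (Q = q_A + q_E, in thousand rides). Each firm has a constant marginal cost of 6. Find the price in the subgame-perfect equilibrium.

46

Solve by backward induction. Given q_A, the follower Ember maximises π_E = (166 - q_A - q_E)q_E - 6q_E.
Setting the follower's marginal profit to zero, 160 - q_A - 2q_E = 0, i.e. q_E = (160 - q_A)/2.
Apex substitutes q_E(q_A) into its own profit: π_A = q_A(166 - q_A - (160 - q_A)/2) - 6q_A = (86 - (1/2)q_A)q_A - 6q_A.
The leader's first-order condition 80 - q_A = 0 yields q_A = 80.
Then q_E = (160 - 80)/2 = 40.
Total output Q = 120, so price P = 166 - 120 = 46.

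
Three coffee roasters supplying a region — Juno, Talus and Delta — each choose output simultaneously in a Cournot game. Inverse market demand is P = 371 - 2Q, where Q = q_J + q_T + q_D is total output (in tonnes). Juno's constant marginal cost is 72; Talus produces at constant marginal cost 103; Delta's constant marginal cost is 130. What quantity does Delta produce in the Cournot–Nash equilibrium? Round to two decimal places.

Juno's profit: π_J = (371 - 2Q)q_J - (72q_J). Setting ∂π_J/∂q_J = 0: 299 - 4q_J - 2(q_T + q_D) = 0.
Talus's profit: π_T = (371 - 2Q)q_T - (103q_T). Setting ∂π_T/∂q_T = 0: 268 - 4q_T - 2(q_J + q_D) = 0.
Delta's profit: π_D = (371 - 2Q)q_D - (130q_D). Setting ∂π_D/∂q_D = 0: 241 - 4q_D - 2(q_J + q_T) = 0.
Adding the 3 conditions: 808 − 4Q − 4Q = 0, i.e. Q = 101.
Back-substituting: q_J = (299 − 202)/2 = 97/2, q_T = (268 − 202)/2 = 33, q_D = (241 − 202)/2 = 39/2.

19.50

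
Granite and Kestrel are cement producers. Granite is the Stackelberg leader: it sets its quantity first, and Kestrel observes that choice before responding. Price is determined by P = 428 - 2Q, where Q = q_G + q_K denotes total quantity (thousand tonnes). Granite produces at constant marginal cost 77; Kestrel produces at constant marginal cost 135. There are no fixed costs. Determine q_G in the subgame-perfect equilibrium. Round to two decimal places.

Solve by backward induction. Given q_G, the follower Kestrel maximises π_K = (428 - 2q_G - 2q_K)q_K - 135q_K.
Follower FOC: 293 - 2q_G - 4q_K = 0, so q_K(q_G) = (293 - 2q_G)/4.
Granite substitutes q_K(q_G) into its own profit: π_G = q_G(428 - 2q_G - (293 - 2q_G)/2) - 77q_G = (563/2 - q_G)q_G - 77q_G.
The leader's first-order condition 409/2 - 2q_G = 0 yields q_G = 409/4.
Then q_K = (293 - 2·(409/4))/4 = 177/8.

102.25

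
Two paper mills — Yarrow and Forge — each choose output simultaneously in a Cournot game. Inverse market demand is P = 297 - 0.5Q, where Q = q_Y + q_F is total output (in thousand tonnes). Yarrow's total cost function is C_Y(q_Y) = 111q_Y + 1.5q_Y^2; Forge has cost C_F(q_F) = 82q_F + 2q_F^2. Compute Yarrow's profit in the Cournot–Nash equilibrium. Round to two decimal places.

3468.71

Yarrow's profit: π_Y = (297 - 0.5Q)q_Y - (111q_Y + (3/2)q_Y²). Setting ∂π_Y/∂q_Y = 0: 186 - 4q_Y - (1/2)(q_F) = 0.
Forge's profit: π_F = (297 - 0.5Q)q_F - (82q_F + 2q_F²). Setting ∂π_F/∂q_F = 0: 215 - 5q_F - (1/2)(q_Y) = 0.
Best responses: q_Y = (186 - (1/2)q_F)/4, q_F = (215 - (1/2)q_Y)/5.
Substituting one into the other gives q_Y = 41.6456 and q_F = 38.8354.
Price P = 297 - (1/2)·80.4810 = 256.7595.
Yarrow's profit: 256.7595·41.6456 - 111·41.6456 - (3/2)·41.6456² = 3468.7069.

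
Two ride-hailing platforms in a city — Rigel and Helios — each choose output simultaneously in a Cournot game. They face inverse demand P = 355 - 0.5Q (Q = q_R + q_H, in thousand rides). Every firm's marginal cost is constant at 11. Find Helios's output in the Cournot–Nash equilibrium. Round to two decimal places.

A representative firm's profit is π_i = q_i(355 - 0.5Q) - 11q_i.
Setting ∂π_i/∂q_i = 0 with rivals' quantities fixed: 344 - q_i - (1/2)q_j = 0.
With identical firms every q_j equals q_i, so q_j = q_i and 344 = (3/2)q_i, giving q_i = 688/3.

229.33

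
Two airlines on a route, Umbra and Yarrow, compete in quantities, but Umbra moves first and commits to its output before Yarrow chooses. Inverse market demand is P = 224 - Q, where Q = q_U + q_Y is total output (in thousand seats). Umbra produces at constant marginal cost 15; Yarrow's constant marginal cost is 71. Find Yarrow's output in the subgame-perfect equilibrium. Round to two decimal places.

The follower Yarrow best-responds to any q_U: π_Y = (224 - Q)q_Y - 71q_Y.
Follower FOC: 153 - q_U - 2q_Y = 0, so q_Y(q_U) = (153 - q_U)/2.
The leader anticipates this reaction. Substituting into P = 224 - Q gives P = 295/2 - (1/2)q_U, so π_U = (295/2 - (1/2)q_U)q_U - 15q_U.
The leader's first-order condition 265/2 - q_U = 0 yields q_U = 265/2.
Then q_Y = (153 - 265/2)/2 = 41/4.

10.25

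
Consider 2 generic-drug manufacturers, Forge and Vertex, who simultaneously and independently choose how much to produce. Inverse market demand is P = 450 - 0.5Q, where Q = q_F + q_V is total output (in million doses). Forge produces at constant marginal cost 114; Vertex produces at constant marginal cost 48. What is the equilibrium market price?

204

Forge's profit: π_F = (450 - 0.5Q)q_F - (114q_F). Setting ∂π_F/∂q_F = 0: 336 - q_F - (1/2)(q_V) = 0.
Vertex's first-order condition: 402 - q_V - (1/2)(q_F) = 0.
Best responses: q_F = (336 - (1/2)q_V), q_V = (402 - (1/2)q_F).
Solving the pair: q_F = 180, q_V = 312.
Total output Q = 492, so price P = 450 - (1/2)·492 = 204.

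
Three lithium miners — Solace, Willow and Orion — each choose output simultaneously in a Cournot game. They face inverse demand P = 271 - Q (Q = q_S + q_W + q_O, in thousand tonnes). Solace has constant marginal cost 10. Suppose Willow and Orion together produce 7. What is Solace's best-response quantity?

With rivals' combined output fixed at 7, Solace's profit is π_S = (271 - 7 - q_S)q_S - (10q_S) = (264 - q_S)q_S - (10q_S).
∂π_S/∂q_S = 254 - 2q_S = 0, so q_S = 127.

127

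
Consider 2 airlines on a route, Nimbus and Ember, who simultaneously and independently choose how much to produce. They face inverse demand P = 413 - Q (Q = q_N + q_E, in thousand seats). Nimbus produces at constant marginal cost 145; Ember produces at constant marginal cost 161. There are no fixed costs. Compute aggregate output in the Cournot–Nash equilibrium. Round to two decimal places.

173.33

Nimbus's profit: π_N = (413 - Q)q_N - (145q_N). Setting ∂π_N/∂q_N = 0: 268 - 2q_N - (q_E) = 0.
Ember's first-order condition: 252 - 2q_E - (q_N) = 0.
So q_N = (268 - q_E)/2 and q_E = (252 - q_N)/2.
Substituting one into the other gives q_N = 284/3 and q_E = 236/3.
Total output Q = 284/3 + 236/3 = 520/3.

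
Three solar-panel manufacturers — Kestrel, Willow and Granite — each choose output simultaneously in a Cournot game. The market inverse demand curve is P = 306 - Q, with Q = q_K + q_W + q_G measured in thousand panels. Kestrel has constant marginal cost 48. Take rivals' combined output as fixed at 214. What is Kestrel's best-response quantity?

22

With rivals' combined output fixed at 214, Kestrel's profit is π_K = (306 - 214 - q_K)q_K - (48q_K) = (92 - q_K)q_K - (48q_K).
∂π_K/∂q_K = 44 - 2q_K = 0, so q_K = 22.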